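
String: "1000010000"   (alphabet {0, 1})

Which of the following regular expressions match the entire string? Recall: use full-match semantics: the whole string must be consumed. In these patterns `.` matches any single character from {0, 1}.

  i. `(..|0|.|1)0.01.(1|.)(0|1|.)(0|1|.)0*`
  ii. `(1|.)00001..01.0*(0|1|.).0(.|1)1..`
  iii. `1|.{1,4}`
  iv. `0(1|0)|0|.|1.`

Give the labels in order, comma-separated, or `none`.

i → match
ii → no match
iii → no match
iv → no match

i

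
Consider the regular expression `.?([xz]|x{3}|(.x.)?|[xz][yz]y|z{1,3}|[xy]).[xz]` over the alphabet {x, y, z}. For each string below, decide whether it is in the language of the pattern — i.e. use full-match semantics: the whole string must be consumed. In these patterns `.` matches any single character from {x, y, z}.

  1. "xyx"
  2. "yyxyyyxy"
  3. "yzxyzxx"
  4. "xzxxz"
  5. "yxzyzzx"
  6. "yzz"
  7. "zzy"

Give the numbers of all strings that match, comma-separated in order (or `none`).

1, 6

1 → match
2 → no match
3 → no match
4 → no match
5 → no match
6 → match
7 → no match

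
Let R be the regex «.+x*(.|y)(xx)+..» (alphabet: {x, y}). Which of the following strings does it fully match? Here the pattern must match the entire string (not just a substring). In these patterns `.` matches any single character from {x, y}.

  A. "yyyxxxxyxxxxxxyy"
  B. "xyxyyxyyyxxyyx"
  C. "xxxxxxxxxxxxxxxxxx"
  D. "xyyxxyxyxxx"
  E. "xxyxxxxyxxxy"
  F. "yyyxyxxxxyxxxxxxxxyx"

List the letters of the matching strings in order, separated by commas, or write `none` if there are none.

A → match
B → no match
C → match
D → no match
E → match
F → match

A, C, E, F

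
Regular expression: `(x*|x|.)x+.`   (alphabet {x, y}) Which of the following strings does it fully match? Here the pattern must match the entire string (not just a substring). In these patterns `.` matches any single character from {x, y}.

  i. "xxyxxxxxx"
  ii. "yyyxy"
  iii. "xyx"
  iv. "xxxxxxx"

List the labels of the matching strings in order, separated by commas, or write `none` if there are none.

i → no match
ii → no match
iii → no match
iv → match

iv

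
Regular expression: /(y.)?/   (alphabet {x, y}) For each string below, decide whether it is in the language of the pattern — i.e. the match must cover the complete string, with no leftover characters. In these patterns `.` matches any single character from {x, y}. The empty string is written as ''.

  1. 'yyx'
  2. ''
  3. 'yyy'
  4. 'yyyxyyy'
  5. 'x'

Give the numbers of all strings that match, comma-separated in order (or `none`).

2

1 → no match
2 → match
3 → no match
4 → no match
5 → no match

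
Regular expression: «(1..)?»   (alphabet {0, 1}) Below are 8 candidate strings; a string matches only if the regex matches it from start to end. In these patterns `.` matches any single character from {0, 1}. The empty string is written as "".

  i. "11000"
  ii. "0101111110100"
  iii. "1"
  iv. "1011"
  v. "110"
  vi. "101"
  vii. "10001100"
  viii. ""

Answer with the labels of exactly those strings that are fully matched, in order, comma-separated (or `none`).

v, vi, viii

i. "11000" → no match
ii → no match
iii. "1" → no match
iv. "1011" → no match
v. "110" → match
vi. "101" → match
vii. "10001100" → no match
viii. "" → match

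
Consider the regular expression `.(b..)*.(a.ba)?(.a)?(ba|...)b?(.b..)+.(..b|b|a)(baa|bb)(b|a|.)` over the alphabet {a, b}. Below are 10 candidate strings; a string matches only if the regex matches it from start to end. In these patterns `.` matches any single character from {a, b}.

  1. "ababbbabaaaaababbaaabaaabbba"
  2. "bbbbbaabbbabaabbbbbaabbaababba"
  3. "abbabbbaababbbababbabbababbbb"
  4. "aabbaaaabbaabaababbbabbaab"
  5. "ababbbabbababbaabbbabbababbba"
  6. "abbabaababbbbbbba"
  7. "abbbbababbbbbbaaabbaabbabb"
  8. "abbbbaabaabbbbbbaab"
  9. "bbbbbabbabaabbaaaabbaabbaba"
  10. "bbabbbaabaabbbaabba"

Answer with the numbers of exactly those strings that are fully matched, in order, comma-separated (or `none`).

1, 2, 3, 5, 6, 8, 10

1 → match
2 → match
3 → match
4 → no match
5 → match
6 → match
7 → no match
8 → match
9 → no match
10 → match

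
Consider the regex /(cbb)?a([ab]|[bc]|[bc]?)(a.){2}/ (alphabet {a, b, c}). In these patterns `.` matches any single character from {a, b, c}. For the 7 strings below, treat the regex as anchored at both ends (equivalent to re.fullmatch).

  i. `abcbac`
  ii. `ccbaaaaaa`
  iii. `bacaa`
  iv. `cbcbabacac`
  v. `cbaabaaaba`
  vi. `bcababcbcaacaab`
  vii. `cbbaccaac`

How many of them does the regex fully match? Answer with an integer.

0

i. `abcbac` → no match
ii. `ccbaaaaaa` → no match
iii. `bacaa` → no match
iv. `cbcbabacac` → no match
v. `cbaabaaaba` → no match
vi → no match
vii. `cbbaccaac` → no match
Total matched: 0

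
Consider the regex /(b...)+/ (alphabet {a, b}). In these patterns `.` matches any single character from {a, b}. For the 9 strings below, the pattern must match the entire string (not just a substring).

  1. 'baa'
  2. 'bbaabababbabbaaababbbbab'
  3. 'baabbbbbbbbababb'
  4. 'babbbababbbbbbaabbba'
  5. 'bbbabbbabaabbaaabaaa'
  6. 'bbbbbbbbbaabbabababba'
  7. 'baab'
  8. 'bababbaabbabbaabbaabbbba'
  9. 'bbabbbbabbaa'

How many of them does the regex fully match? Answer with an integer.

7

1. 'baa' → no match
2 → match
3 → match
4 → match
5 → match
6 → no match
7. 'baab' → match
8 → match
9. 'bbabbbbabbaa' → match
Total matched: 7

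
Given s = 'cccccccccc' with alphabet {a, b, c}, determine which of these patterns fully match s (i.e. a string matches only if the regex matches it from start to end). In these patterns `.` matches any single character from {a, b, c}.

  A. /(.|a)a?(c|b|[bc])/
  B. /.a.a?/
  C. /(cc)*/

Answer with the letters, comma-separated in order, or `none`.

A → no match
B → no match
C → match

C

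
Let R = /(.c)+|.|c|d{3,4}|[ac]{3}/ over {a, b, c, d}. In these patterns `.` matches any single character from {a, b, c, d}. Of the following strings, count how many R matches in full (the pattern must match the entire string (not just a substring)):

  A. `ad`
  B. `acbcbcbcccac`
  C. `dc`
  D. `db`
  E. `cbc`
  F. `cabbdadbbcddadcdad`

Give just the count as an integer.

2

A → no match
B → match
C → match
D → no match
E → no match
F → no match
Total matched: 2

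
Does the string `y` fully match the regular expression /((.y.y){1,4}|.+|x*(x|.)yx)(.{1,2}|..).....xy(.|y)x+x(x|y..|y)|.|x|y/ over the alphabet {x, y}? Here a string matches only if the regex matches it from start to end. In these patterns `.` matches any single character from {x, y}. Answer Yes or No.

Yes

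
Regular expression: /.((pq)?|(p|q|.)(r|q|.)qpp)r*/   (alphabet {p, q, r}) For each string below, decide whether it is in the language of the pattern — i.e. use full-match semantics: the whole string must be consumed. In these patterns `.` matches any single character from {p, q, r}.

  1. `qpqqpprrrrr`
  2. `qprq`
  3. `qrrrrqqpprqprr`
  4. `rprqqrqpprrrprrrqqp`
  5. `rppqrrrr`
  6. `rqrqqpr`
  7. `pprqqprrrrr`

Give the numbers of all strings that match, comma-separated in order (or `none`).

1

1 → match
2 → no match
3 → no match
4 → no match
5 → no match
6 → no match
7 → no match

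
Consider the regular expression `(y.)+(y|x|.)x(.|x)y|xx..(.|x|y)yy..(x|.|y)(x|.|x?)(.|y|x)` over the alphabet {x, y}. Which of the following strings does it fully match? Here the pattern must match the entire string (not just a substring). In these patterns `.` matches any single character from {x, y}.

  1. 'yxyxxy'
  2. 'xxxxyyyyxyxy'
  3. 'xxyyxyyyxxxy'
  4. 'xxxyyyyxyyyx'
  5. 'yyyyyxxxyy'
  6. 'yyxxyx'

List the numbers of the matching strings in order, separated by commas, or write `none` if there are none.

1, 2, 3, 4, 5

1 → match
2 → match
3 → match
4 → match
5 → match
6 → no match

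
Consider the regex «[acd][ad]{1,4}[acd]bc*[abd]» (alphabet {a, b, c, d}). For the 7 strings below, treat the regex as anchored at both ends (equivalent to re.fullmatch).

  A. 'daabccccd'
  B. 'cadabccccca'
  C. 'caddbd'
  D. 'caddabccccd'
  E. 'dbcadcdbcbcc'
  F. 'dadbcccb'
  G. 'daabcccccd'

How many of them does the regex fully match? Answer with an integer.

6

A → match
B → match
C → match
D → match
E → no match
F → match
G → match
Total matched: 6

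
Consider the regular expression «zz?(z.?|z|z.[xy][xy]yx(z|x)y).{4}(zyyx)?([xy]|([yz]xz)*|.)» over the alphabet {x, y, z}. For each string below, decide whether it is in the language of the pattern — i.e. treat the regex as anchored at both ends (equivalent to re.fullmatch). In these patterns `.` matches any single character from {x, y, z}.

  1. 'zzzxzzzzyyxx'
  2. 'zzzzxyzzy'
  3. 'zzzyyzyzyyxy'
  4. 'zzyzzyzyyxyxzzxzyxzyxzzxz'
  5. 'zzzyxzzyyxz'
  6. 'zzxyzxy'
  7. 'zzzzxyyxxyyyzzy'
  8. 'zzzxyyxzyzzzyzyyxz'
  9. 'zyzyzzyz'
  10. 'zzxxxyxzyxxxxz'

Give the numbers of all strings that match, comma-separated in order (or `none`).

1, 2, 3, 4, 5, 6, 7, 8, 10

1 → match
2 → match
3 → match
4 → match
5 → match
6 → match
7 → match
8 → match
9 → no match
10 → match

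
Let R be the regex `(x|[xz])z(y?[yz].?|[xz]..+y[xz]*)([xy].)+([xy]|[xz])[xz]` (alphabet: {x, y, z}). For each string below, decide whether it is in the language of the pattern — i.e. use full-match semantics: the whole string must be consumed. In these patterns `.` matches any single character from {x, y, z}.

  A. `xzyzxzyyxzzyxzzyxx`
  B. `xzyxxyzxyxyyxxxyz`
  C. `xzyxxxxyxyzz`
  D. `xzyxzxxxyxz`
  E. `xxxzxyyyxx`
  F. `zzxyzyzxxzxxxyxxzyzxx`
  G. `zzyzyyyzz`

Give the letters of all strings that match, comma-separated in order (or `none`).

B, C, D, F, G

A → no match
B → match
C → match
D → match
E → no match
F → match
G → match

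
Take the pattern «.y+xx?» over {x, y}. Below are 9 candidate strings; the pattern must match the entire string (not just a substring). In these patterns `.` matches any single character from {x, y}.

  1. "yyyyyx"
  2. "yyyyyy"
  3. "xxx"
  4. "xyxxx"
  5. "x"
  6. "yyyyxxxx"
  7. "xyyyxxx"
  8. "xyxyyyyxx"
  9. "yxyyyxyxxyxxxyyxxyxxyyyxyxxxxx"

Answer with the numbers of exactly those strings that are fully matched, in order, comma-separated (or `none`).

1

1 → match
2 → no match
3 → no match
4 → no match
5 → no match
6 → no match
7 → no match
8 → no match
9 → no match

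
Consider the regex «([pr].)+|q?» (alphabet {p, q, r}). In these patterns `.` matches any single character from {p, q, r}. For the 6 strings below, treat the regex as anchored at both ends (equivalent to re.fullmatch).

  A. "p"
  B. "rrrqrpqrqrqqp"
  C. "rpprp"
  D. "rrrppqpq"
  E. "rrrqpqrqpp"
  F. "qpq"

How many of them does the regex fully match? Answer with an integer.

A. "p" → no match
B → no match
C. "rpprp" → no match
D. "rrrppqpq" → match
E. "rrrqpqrqpp" → match
F. "qpq" → no match
Total matched: 2

2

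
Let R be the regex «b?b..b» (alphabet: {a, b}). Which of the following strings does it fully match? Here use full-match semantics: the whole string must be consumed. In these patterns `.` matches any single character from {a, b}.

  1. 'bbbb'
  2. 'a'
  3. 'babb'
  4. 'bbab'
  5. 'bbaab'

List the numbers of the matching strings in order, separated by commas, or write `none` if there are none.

1, 3, 4, 5

1. 'bbbb' → match
2. 'a' → no match — must end with 'b'
3. 'babb' → match
4. 'bbab' → match
5. 'bbaab' → match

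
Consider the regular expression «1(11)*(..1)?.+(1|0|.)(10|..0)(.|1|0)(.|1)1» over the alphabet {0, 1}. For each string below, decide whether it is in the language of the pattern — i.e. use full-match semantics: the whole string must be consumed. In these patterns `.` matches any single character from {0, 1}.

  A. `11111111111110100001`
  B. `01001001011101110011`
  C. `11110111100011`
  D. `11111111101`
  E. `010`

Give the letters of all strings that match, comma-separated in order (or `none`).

A, C

A → match
B → no match — must start with `1`
C → match
D → no match
E → no match — must start with `1`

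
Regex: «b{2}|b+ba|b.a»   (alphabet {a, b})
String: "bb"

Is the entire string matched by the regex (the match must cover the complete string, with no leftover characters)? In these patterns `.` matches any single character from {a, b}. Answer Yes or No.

Yes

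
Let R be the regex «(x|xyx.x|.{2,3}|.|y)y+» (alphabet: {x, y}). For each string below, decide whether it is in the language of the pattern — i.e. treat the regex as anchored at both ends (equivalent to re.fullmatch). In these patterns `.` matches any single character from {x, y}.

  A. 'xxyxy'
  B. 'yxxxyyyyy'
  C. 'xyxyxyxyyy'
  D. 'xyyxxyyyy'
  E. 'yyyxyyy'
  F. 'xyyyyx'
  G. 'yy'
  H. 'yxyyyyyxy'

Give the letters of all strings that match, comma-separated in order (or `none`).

G

A → no match
B → no match
C → no match
D → no match
E → no match
F → no match — must end with 'y'
G → match
H → no match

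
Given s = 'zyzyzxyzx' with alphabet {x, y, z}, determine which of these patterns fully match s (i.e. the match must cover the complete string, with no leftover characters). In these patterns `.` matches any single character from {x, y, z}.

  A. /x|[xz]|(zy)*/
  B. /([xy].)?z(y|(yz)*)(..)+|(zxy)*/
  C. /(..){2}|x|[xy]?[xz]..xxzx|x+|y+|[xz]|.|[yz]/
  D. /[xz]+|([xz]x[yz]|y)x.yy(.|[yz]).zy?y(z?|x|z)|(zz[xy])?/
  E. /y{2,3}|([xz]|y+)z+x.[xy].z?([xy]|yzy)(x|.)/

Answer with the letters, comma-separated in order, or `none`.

B

A → no match
B → match
C → no match
D → no match
E → no match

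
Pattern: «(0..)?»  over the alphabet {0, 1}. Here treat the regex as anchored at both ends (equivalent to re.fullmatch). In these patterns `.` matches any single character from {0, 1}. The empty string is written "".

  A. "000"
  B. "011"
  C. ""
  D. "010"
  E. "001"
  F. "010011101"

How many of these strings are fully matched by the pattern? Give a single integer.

5

A → match
B → match
C → match
D → match
E → match
F → no match
Total matched: 5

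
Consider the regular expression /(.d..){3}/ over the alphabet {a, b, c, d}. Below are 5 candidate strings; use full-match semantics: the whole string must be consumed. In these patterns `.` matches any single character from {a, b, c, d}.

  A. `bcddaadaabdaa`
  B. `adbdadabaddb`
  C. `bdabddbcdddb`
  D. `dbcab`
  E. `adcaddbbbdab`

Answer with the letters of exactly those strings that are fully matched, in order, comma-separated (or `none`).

A → no match
B. `adbdadabaddb` → match
C. `bdabddbcdddb` → match
D. `dbcab` → no match
E. `adcaddbbbdab` → match

B, C, E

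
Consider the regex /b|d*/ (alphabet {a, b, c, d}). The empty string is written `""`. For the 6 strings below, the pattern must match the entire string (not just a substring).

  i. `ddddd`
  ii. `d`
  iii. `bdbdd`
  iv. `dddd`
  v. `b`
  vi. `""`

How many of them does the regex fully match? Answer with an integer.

i → match
ii → match
iii → no match
iv → match
v → match
vi → match
Total matched: 5

5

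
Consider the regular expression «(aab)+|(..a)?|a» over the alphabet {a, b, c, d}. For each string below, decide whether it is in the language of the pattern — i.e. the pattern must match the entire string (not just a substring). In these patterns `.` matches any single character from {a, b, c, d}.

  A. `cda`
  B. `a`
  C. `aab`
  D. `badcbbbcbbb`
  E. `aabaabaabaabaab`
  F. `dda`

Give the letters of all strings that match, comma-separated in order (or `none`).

A → match
B → match
C → match
D → no match
E → match
F → match

A, B, C, E, F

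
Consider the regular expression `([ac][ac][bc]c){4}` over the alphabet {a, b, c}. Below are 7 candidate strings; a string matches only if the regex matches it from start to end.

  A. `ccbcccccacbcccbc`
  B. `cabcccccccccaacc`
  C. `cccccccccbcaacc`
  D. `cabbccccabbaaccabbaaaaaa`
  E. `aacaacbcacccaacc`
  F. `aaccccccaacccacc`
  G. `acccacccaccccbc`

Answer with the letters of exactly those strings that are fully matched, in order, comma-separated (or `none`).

A → match
B → match
C → no match
D → no match — must end with `c`
E → no match
F → match
G → no match

A, B, F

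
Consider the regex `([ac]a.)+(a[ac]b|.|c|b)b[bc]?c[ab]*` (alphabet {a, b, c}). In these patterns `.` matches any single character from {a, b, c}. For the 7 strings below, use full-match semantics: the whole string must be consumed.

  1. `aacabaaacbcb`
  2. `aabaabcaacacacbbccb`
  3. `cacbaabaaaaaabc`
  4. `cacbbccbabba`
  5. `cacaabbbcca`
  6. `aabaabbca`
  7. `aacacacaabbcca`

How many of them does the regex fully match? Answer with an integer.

1 → no match
2 → match
3 → no match
4 → match
5 → match
6 → match
7 → no match
Total matched: 4

4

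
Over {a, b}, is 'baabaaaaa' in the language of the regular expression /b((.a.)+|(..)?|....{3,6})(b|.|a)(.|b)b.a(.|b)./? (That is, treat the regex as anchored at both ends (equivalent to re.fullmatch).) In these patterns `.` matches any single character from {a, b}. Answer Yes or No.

No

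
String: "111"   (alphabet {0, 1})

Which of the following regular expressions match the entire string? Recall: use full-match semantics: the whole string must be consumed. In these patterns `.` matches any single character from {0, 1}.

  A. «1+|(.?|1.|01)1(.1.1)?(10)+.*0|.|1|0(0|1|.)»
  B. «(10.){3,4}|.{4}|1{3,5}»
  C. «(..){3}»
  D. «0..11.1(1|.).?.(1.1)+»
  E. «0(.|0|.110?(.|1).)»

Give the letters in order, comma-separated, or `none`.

A, B

A → match
B → match
C → no match
D → no match — must start with "0"
E → no match — must start with "0"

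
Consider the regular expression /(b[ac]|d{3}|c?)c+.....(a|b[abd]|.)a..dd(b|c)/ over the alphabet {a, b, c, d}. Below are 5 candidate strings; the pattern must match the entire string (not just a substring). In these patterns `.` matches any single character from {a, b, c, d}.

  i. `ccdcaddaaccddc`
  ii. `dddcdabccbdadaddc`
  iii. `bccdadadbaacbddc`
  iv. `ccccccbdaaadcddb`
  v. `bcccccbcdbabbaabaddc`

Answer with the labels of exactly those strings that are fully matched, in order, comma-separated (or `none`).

i → match
ii → match
iii → match
iv → match
v → no match

i, ii, iii, iv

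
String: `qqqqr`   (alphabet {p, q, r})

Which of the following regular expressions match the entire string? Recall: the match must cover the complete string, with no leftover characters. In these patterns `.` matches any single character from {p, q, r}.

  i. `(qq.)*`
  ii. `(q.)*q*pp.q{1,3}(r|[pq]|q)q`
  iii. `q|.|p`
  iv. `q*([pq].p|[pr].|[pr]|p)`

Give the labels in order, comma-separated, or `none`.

i → no match
ii → no match — must end with `q`
iii → no match
iv → match

iv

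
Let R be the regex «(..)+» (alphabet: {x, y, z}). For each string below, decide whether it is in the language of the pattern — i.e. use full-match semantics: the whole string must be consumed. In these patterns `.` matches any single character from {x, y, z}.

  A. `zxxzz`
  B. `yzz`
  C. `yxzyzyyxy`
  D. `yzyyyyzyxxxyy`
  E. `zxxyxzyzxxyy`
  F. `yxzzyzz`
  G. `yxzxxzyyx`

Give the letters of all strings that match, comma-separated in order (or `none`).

E

A → no match
B → no match
C → no match
D → no match
E → match
F → no match
G → no match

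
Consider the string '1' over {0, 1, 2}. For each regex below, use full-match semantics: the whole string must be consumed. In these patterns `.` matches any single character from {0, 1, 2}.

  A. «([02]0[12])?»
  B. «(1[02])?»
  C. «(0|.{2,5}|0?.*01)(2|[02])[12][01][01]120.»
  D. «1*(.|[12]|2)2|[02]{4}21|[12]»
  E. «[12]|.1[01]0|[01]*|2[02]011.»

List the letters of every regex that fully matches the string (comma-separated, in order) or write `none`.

A → no match
B → no match
C → no match
D → match
E → match

D, E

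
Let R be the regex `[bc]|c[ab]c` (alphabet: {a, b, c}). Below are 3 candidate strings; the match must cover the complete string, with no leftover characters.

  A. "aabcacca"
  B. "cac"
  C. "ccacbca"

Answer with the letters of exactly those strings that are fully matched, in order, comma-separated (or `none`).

A → no match
B → match
C → no match

B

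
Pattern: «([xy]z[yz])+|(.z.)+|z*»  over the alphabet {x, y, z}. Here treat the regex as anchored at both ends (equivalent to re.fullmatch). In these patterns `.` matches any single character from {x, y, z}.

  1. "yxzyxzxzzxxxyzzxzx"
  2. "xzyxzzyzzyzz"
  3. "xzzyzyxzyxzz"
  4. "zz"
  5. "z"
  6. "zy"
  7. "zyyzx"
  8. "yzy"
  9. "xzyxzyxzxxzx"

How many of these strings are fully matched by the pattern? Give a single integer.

1 → no match
2. "xzyxzzyzzyzz" → match
3. "xzzyzyxzyxzz" → match
4. "zz" → match
5. "z" → match
6. "zy" → no match
7. "zyyzx" → no match
8. "yzy" → match
9. "xzyxzyxzxxzx" → match
Total matched: 6

6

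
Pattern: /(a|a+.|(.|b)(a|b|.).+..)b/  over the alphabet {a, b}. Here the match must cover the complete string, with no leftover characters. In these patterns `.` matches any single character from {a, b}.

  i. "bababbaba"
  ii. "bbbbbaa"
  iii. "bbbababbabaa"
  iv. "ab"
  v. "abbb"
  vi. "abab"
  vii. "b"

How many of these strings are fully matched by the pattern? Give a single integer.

i. "bababbaba" → no match — must end with "b"
ii. "bbbbbaa" → no match — must end with "b"
iii. "bbbababbabaa" → no match — must end with "b"
iv. "ab" → match
v. "abbb" → no match
vi. "abab" → no match
vii. "b" → no match
Total matched: 1

1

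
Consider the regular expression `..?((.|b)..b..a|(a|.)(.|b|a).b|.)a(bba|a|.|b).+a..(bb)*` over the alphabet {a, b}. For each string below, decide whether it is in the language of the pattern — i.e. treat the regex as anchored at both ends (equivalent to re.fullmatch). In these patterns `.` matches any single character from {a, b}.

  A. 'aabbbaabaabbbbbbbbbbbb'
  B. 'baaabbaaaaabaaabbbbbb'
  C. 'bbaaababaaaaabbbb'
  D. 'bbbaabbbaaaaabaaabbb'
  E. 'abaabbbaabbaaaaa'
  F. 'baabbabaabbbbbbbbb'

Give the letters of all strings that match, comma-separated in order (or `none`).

A → match
B → match
C → match
D → match
E → match
F → match

A, B, C, D, E, F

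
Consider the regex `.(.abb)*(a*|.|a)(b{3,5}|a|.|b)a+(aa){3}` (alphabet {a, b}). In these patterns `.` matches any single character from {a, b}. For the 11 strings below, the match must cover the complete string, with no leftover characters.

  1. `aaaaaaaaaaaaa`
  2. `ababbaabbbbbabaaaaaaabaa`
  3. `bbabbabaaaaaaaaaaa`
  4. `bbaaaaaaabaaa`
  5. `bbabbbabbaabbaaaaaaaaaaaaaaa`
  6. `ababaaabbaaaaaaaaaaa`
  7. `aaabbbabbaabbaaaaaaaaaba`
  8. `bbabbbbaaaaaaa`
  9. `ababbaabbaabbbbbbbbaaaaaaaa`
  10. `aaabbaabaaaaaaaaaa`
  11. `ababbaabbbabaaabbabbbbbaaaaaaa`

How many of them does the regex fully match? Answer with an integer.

6

1 → match
2 → no match
3 → match
4 → no match
5 → match
6 → no match
7 → no match — must end with `aa`
8 → match
9 → match
10 → match
11 → no match
Total matched: 6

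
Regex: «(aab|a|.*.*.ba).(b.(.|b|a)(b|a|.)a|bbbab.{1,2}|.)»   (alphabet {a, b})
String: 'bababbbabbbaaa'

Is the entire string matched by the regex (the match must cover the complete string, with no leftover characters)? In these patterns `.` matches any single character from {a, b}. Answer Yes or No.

Yes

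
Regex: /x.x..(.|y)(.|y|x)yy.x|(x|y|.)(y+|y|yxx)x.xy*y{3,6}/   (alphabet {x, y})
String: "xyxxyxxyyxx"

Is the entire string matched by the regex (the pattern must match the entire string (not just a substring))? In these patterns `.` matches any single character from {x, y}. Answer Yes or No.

Yes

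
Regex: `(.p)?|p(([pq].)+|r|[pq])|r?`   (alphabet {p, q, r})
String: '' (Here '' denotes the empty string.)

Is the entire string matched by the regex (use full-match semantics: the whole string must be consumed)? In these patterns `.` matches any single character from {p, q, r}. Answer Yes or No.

Yes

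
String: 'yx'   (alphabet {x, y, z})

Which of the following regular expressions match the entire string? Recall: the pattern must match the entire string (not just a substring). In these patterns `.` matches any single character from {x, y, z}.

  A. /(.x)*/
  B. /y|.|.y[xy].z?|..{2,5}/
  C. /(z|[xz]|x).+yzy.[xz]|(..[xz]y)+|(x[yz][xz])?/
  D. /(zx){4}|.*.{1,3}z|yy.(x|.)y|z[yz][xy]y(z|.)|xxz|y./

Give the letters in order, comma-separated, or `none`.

A, D

A → match
B → no match
C → no match
D → match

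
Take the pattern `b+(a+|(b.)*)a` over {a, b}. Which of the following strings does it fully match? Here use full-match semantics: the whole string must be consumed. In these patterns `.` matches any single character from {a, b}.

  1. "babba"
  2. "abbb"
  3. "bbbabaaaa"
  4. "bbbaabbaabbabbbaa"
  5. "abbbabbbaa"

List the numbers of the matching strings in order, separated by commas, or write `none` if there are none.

none

1. "babba" → no match
2. "abbb" → no match — must start with "b"
3. "bbbabaaaa" → no match
4 → no match
5. "abbbabbbaa" → no match — must start with "b"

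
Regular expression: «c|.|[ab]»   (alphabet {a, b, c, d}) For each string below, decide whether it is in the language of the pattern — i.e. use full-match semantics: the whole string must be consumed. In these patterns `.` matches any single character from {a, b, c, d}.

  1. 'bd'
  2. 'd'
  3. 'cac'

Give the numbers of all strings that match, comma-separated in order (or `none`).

1. 'bd' → no match
2. 'd' → match
3. 'cac' → no match

2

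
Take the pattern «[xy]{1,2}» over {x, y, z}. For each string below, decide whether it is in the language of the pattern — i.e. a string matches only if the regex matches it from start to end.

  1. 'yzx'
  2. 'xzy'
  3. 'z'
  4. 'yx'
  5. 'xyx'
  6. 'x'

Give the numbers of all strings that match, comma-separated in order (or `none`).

4, 6

1. 'yzx' → no match
2. 'xzy' → no match
3. 'z' → no match
4. 'yx' → match
5. 'xyx' → no match
6. 'x' → match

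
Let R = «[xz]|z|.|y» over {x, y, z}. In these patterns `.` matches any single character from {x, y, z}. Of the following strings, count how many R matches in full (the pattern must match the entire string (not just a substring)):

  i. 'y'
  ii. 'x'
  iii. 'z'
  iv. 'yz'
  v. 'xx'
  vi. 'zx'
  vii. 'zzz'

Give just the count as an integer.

i → match
ii → match
iii → match
iv → no match
v → no match
vi → no match
vii → no match
Total matched: 3

3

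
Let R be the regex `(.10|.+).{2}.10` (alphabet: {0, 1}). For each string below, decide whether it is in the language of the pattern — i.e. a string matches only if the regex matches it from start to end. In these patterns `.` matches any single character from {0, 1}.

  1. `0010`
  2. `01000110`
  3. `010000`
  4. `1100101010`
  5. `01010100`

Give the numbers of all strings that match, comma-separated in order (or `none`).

1 → no match
2 → match
3 → no match — must end with `10`
4 → match
5 → no match — must end with `10`

2, 4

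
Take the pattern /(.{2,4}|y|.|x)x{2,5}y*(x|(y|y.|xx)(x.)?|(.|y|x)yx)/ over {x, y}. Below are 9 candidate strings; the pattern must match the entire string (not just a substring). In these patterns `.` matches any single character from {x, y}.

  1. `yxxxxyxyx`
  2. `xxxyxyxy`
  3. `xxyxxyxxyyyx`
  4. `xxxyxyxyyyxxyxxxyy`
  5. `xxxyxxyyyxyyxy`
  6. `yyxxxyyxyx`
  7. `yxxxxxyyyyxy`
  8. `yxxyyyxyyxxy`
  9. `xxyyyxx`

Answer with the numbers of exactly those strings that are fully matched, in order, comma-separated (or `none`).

1, 6, 7

1 → match
2 → no match
3 → no match
4 → no match
5 → no match
6 → match
7 → match
8 → no match
9 → no match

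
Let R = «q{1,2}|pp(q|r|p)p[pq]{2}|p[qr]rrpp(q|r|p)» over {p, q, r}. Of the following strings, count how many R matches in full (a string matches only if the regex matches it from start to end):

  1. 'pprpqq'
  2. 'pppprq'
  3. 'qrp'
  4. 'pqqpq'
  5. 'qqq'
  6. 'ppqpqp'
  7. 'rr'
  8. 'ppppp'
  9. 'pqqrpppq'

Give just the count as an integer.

2

1 → match
2 → no match
3 → no match
4 → no match
5 → no match
6 → match
7 → no match
8 → no match
9 → no match
Total matched: 2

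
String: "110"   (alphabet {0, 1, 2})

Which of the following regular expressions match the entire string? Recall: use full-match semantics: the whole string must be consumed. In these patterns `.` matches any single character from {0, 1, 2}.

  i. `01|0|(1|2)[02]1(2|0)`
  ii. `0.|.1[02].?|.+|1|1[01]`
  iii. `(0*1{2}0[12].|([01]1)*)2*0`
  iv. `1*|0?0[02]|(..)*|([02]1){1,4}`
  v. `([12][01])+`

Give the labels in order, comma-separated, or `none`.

ii, iii

i → no match
ii → match
iii → match
iv → no match
v → no match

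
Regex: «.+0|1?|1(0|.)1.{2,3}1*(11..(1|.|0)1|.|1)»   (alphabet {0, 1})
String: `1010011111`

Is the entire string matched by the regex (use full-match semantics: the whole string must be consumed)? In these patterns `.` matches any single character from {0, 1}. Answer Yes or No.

Yes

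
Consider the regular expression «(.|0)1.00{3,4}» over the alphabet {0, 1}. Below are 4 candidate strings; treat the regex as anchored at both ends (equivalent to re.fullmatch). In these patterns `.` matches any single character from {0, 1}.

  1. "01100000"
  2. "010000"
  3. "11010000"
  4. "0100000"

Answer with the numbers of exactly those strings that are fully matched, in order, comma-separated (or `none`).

1 → match
2 → no match
3 → no match
4 → match

1, 4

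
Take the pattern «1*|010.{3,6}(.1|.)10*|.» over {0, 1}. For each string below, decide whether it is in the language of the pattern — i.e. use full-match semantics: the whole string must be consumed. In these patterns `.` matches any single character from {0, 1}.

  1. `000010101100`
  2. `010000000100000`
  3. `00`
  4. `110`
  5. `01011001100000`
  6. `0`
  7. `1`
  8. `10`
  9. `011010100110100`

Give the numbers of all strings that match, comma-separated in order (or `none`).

1 → no match
2 → match
3 → no match
4 → no match
5 → match
6 → match
7 → match
8 → no match
9 → no match

2, 5, 6, 7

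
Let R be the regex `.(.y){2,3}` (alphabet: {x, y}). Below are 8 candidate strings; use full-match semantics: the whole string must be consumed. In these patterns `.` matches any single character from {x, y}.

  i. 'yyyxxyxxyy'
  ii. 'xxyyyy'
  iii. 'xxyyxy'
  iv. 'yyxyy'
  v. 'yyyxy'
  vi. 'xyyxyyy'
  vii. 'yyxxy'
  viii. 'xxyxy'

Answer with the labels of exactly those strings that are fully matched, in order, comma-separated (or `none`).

v, vi, viii

i → no match
ii → no match
iii → no match
iv → no match
v → match
vi → match
vii → no match
viii → match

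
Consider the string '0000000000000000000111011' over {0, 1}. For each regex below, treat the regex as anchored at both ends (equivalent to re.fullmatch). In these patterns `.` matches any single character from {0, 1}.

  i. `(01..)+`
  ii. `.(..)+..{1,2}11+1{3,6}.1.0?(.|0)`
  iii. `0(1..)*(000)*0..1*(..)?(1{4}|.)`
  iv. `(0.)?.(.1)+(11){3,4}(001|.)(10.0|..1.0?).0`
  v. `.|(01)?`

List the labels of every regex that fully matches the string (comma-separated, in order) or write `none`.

i → no match — must start with '01'
ii → no match
iii → match
iv → no match — must end with '0'
v → no match

iii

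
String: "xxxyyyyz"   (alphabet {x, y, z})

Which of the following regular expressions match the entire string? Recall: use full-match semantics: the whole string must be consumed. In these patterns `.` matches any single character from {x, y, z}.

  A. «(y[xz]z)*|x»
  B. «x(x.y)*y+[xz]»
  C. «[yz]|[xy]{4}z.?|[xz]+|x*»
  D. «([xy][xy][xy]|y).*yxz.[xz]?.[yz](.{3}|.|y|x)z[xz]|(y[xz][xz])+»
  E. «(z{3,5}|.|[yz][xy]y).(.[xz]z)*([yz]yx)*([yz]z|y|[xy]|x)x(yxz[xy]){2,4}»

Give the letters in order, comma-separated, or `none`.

B

A → no match
B → match
C → no match
D → no match
E → no match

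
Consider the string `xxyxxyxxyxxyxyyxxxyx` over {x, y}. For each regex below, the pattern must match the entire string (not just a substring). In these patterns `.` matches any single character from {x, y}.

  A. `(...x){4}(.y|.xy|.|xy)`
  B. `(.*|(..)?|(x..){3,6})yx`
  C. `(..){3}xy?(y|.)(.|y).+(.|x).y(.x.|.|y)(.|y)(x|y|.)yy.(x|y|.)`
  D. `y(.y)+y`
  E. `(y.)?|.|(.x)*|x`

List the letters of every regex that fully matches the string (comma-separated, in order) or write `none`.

A → no match
B → match
C → no match
D → no match — must start with `y`
E → no match

B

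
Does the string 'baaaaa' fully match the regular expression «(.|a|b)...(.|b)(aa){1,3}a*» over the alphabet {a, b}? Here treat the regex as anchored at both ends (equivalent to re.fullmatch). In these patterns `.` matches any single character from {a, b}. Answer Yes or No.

No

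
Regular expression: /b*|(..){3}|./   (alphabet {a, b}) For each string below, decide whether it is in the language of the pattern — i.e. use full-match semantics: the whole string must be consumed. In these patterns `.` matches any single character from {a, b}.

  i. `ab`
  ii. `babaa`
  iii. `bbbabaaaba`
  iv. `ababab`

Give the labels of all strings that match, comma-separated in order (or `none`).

i → no match
ii → no match
iii → no match
iv → match

iv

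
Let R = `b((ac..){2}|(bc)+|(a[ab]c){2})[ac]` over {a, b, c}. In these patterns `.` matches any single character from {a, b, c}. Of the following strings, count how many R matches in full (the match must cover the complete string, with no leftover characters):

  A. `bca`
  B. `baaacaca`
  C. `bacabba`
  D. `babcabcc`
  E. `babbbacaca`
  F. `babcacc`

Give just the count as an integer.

A. `bca` → no match
B. `baaacaca` → no match
C. `bacabba` → no match
D. `babcabcc` → match
E. `babbbacaca` → no match
F. `babcacc` → no match
Total matched: 1

1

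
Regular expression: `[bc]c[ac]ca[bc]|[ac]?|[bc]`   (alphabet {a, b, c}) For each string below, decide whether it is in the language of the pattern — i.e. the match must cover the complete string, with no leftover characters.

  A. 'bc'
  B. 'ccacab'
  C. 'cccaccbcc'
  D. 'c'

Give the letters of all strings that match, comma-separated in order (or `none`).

B, D

A → no match
B → match
C → no match
D → match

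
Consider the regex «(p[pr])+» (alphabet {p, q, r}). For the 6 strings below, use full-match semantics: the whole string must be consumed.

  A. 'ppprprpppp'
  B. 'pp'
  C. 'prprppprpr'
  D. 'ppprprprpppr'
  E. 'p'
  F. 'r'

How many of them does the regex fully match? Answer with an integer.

A. 'ppprprpppp' → match
B. 'pp' → match
C. 'prprppprpr' → match
D. 'ppprprprpppr' → match
E. 'p' → no match
F. 'r' → no match — must start with 'p'
Total matched: 4

4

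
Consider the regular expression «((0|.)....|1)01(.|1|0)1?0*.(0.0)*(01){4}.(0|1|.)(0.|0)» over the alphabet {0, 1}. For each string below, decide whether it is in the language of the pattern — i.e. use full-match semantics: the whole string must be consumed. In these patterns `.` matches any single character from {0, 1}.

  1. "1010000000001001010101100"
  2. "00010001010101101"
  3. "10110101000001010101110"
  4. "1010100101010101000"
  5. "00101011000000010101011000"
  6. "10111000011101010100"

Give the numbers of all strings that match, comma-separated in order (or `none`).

1, 3, 4, 5

1 → match
2 → no match
3 → match
4 → match
5 → match
6 → no match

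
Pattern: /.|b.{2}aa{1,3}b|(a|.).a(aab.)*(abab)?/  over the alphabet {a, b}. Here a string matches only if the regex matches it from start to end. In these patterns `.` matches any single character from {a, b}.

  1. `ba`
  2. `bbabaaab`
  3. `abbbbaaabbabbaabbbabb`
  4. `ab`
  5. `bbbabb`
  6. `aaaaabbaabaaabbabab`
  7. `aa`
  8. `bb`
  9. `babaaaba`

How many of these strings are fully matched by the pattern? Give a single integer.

1. `ba` → no match
2. `bbabaaab` → no match
3 → no match
4. `ab` → no match
5. `bbbabb` → no match
6 → match
7. `aa` → no match
8. `bb` → no match
9. `babaaaba` → no match
Total matched: 1

1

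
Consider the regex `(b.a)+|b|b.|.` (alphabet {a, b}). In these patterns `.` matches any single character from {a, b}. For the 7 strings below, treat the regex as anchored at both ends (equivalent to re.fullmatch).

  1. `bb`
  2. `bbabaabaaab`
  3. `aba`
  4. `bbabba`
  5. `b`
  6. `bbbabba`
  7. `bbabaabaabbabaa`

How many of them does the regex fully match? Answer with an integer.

1. `bb` → match
2. `bbabaabaaab` → no match
3. `aba` → no match
4. `bbabba` → match
5. `b` → match
6. `bbbabba` → no match
7 → match
Total matched: 4

4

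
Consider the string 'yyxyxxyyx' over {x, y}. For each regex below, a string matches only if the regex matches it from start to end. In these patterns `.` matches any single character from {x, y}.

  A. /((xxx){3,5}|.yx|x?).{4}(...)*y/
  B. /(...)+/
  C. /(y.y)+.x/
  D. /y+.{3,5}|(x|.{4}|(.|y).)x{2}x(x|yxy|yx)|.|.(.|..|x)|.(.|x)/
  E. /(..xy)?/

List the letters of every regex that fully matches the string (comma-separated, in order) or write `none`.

A → no match — must end with 'y'
B → match
C → no match
D → no match
E → no match

B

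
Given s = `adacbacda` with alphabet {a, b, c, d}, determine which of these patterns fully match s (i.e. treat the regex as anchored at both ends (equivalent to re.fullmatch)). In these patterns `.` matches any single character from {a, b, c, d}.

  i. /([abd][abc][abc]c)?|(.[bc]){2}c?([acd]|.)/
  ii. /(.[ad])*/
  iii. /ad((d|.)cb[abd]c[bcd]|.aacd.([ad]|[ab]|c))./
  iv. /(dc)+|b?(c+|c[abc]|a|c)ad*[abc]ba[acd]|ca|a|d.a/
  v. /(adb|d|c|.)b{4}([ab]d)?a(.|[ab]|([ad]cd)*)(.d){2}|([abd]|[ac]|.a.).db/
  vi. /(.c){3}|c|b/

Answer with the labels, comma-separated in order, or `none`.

iii

i → no match
ii → no match
iii → match
iv → no match
v → no match
vi → no match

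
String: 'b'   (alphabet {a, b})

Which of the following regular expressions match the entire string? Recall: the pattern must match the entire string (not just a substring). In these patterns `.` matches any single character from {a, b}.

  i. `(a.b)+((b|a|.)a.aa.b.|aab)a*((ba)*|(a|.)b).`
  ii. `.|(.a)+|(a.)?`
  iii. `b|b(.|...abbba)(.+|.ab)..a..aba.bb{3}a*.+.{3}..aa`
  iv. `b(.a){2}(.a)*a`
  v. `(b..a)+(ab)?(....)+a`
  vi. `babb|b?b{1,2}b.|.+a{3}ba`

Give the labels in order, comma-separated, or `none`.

i → no match — must start with 'a'
ii → match
iii → match
iv → no match — must end with 'a'
v → no match — must end with 'a'
vi → no match

ii, iii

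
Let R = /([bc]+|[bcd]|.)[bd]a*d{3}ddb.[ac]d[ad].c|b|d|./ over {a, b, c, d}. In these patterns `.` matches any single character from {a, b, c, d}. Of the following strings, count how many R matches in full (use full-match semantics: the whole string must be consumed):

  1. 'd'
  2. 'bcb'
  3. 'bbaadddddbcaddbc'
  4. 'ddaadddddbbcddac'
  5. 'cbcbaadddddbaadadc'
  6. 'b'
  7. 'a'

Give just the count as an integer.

6

1 → match
2 → no match
3 → match
4 → match
5 → match
6 → match
7 → match
Total matched: 6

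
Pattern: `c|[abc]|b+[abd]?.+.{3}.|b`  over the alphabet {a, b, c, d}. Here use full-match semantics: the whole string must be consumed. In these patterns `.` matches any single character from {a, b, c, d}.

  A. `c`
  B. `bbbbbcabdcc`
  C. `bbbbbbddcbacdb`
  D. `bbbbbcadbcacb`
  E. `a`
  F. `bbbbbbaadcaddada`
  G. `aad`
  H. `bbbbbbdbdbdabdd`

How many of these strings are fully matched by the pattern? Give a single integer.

7

A → match
B → match
C → match
D → match
E → match
F → match
G → no match
H → match
Total matched: 7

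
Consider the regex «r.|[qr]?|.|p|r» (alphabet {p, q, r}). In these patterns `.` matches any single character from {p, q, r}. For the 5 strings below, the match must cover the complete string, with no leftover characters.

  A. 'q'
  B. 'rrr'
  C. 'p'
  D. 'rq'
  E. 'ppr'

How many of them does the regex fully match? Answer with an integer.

3

A → match
B → no match
C → match
D → match
E → no match
Total matched: 3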